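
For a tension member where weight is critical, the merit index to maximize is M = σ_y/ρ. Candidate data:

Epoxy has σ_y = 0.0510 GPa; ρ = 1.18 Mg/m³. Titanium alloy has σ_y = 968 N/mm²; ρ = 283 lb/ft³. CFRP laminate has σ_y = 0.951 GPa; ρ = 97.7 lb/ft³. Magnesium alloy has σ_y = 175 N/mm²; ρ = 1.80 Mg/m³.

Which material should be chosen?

Convert each candidate to consistent units, then evaluate M:
  epoxy: σ_y = 51.00 MPa, ρ = 1180 kg/m³
  titanium alloy: σ_y = 968.0 MPa, ρ = 4533 kg/m³
  CFRP laminate: σ_y = 951.0 MPa, ρ = 1565 kg/m³
  magnesium alloy: σ_y = 175.0 MPa, ρ = 1800 kg/m³
  CFRP laminate: M = 608 kN·m/kg
  titanium alloy: M = 214 kN·m/kg
  magnesium alloy: M = 97.2 kN·m/kg
  epoxy: M = 43.2 kN·m/kg
The maximum is for CFRP laminate.

CFRP laminate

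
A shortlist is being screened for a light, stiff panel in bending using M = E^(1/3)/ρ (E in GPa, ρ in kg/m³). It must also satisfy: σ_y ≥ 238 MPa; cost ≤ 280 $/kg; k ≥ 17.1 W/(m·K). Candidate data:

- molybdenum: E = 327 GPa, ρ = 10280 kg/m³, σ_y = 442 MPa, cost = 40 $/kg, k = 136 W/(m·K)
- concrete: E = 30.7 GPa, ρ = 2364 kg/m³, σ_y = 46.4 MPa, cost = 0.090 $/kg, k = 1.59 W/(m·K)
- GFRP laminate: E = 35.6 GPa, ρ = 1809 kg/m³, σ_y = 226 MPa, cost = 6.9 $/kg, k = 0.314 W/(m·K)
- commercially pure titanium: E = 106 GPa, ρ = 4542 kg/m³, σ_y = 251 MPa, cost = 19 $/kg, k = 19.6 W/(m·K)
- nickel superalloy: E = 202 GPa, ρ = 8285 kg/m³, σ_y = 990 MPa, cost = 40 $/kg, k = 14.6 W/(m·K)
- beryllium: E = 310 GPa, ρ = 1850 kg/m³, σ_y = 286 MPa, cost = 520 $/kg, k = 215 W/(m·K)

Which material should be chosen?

commercially pure titanium

Screen on constraints: σ_y ≥ 238 MPa; cost ≤ 280 $/kg; k ≥ 17.1 W/(m·K). Survivors: molybdenum, commercially pure titanium.
Computing M directly (units already consistent):
  commercially pure titanium: M = 1.04×10⁻³
  molybdenum: M = 0.670×10⁻³
Commercially pure titanium has the largest M.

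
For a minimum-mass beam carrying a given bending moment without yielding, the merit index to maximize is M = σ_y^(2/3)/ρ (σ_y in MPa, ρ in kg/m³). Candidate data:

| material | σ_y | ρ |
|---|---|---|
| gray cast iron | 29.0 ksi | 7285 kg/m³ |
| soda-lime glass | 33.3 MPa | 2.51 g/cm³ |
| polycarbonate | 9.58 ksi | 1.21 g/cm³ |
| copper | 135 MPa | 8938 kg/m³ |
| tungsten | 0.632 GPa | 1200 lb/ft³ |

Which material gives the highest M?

polycarbonate

Normalizing units and computing the index:
  gray cast iron: σ_y = 199.9 MPa, ρ = 7285 kg/m³
  soda-lime glass: σ_y = 33.30 MPa, ρ = 2510 kg/m³
  polycarbonate: σ_y = 66.05 MPa, ρ = 1210 kg/m³
  copper: σ_y = 135.0 MPa, ρ = 8938 kg/m³
  tungsten: σ_y = 632.0 MPa, ρ = 19220 kg/m³
  polycarbonate: M = 13.5×10⁻³
  gray cast iron: M = 4.69×10⁻³
  soda-lime glass: M = 4.12×10⁻³
  tungsten: M = 3.83×10⁻³
  copper: M = 2.94×10⁻³
The maximum is for polycarbonate.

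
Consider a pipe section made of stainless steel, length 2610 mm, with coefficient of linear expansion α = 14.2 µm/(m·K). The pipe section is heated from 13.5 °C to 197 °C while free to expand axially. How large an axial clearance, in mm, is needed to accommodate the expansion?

6.80 mm

ΔT = 197 − 13.5 = 183.5 K.
ΔL = α·L₀·ΔT = 14.2×10⁻⁶ × 2610 mm × 183.5 K = 6.80 mm.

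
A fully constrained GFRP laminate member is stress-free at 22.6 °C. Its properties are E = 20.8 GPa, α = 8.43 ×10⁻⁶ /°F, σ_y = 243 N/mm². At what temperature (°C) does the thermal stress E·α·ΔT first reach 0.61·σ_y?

492 °C

α = 8.43×10⁻⁶/°F × 9/5 = 15.2×10⁻⁶/K.
σ_y = 243 N/mm² = 243.0 MPa.
E·α·ΔT = 148.2 MPa ⇒ ΔT = 148.2 / (20.80×10³ × 15.2×10⁻⁶) = 469.6 K.
T = 22.6 + 469.6 = 492.2 °C.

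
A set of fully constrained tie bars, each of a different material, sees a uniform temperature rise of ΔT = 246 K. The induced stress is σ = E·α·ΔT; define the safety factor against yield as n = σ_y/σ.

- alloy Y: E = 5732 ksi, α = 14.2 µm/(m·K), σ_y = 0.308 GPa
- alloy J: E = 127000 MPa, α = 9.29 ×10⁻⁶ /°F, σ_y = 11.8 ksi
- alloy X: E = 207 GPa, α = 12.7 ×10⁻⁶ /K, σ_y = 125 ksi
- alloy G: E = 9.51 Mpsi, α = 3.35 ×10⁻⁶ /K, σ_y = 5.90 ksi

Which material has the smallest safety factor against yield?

alloy J

In consistent units (E in GPa, α in ×10⁻⁶/K, σ_y in MPa):
  alloy Y: E = 39.52, α = 14.2, σ_y = 308.0 → σ = 138 MPa, n = 2.23
  alloy J: E = 127.0, α = 16.7, σ_y = 81.36 → σ = 522 MPa, n = 0.156
  alloy X: E = 207.0, α = 12.7, σ_y = 861.8 → σ = 647 MPa, n = 1.33
  alloy G: E = 65.57, α = 3.35, σ_y = 40.68 → σ = 54.0 MPa, n = 0.753
The minimum is alloy J at n = 0.156.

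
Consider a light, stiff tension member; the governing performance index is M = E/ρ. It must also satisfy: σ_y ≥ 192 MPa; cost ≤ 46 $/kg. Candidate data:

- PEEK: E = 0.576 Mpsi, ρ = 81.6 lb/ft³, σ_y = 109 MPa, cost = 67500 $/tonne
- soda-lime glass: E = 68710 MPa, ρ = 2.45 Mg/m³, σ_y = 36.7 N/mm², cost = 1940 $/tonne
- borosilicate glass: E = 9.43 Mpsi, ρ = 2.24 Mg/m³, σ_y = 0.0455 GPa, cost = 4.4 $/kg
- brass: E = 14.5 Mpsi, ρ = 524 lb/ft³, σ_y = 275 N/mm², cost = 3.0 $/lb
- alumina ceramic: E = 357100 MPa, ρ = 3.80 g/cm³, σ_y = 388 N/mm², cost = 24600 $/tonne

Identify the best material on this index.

alumina ceramic

Screen on constraints: σ_y ≥ 192 MPa; cost ≤ 46 $/kg. Survivors: brass, alumina ceramic.
Normalizing units and computing the index:
  brass: E = 99.97 GPa, ρ = 8394 kg/m³
  alumina ceramic: E = 357.1 GPa, ρ = 3800 kg/m³
  alumina ceramic: M = 94.0 MN·m/kg
  brass: M = 11.9 MN·m/kg
The maximum is for alumina ceramic.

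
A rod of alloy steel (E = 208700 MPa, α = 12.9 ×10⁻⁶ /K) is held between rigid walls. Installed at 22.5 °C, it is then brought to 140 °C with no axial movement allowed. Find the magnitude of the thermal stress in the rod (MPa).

E = 208700 MPa = 208.7 GPa.
ΔT = 117.5 K. Constrained thermal stress σ = E·α·ΔT = 208.7×10³ MPa × 12.9×10⁻⁶ × 117.5 = 316 MPa (compressive).

316 MPa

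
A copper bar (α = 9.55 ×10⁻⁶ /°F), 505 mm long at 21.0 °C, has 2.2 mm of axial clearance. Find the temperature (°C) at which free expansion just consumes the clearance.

α = 9.55×10⁻⁶/°F × 9/5 = 17.2×10⁻⁶/K.
α·L₀·ΔT = 2.2 mm ⇒ ΔT = 2.2 / (17.2×10⁻⁶ × 505.0) = 253.4 K.
T = 21.0 + 253.4 = 274.4 °C.

274 °C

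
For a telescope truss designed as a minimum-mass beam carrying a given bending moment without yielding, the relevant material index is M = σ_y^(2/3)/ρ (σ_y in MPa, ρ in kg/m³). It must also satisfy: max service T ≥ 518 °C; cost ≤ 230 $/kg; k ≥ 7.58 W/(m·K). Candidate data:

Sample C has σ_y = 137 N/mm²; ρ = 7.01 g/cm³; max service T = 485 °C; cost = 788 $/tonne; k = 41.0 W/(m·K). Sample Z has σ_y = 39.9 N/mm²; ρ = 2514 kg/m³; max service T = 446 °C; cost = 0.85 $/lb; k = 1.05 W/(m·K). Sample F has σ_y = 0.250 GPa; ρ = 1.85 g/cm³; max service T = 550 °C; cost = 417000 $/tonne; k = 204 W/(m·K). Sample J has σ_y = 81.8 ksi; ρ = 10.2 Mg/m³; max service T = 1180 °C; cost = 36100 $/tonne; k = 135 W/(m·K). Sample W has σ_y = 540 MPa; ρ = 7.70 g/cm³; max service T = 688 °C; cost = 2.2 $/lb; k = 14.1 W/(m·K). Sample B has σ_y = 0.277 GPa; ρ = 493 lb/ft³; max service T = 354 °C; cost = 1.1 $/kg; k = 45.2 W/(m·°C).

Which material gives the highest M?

Screen on constraints: max service T ≥ 518 °C; cost ≤ 230 $/kg; k ≥ 7.58 W/(m·K). Survivors: sample J, sample W.
In SI units:
  sample J: σ_y = 564.0 MPa, ρ = 10200 kg/m³
  sample W: σ_y = 540.0 MPa, ρ = 7700 kg/m³
  sample W: M = 8.61×10⁻³
  sample J: M = 6.69×10⁻³
Highest index: sample W.

sample W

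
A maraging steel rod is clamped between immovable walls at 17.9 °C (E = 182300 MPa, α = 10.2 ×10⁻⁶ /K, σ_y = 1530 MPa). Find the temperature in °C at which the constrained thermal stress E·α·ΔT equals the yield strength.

841 °C

E = 182300 MPa = 182.3 GPa.
E·α·ΔT = 1530 MPa ⇒ ΔT = 1530 / (182.3×10³ × 10.2×10⁻⁶) = 822.8 K.
T = 17.9 + 822.8 = 840.7 °C.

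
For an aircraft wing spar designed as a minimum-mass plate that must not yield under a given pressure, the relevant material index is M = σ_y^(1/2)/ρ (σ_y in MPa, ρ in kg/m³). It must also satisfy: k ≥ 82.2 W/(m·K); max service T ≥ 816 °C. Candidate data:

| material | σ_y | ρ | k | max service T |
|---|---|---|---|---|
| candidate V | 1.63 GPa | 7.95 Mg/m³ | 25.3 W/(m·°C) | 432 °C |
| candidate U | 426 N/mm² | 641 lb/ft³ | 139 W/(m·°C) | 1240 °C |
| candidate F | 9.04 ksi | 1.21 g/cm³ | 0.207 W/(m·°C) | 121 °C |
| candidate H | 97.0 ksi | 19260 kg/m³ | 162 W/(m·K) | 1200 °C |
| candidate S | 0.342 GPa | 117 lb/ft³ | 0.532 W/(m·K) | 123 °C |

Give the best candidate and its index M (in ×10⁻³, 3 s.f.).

Screen on constraints: k ≥ 82.2 W/(m·K); max service T ≥ 816 °C. Survivors: candidate U, candidate H.
Putting every candidate on a common basis:
  candidate U: σ_y = 426.0 MPa, ρ = 10270 kg/m³
  candidate H: σ_y = 668.8 MPa, ρ = 19260 kg/m³
  candidate U: M = 2.01×10⁻³
  candidate H: M = 1.34×10⁻³
Candidate U has the largest M.

candidate U, M = 2.01×10⁻³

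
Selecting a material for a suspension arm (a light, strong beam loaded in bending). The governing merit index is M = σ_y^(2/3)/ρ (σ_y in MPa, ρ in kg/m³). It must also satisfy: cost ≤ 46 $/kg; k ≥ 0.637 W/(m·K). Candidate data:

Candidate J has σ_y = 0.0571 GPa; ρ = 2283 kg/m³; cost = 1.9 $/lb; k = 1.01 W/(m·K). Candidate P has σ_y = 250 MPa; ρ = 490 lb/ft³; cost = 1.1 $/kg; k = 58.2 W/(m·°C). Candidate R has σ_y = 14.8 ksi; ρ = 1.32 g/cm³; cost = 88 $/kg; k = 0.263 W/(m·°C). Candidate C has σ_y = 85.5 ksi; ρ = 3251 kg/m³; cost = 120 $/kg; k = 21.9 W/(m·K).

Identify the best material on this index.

candidate J

Screen on constraints: cost ≤ 46 $/kg; k ≥ 0.637 W/(m·K). Survivors: candidate J, candidate P.
Putting every candidate on a common basis:
  candidate J: σ_y = 57.10 MPa, ρ = 2283 kg/m³
  candidate P: σ_y = 250.0 MPa, ρ = 7849 kg/m³
  candidate J: M = 6.50×10⁻³
  candidate P: M = 5.06×10⁻³
Candidate J ranks first.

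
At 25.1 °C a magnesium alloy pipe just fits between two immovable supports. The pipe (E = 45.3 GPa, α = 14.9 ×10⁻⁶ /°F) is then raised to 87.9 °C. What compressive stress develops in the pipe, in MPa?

76.3 MPa

α = 14.9×10⁻⁶/°F × 9/5 = 26.8×10⁻⁶/K.
ΔT = 62.80 K. Constrained thermal stress σ = E·α·ΔT = 45.30×10³ MPa × 26.8×10⁻⁶ × 62.80 = 76.3 MPa (compressive).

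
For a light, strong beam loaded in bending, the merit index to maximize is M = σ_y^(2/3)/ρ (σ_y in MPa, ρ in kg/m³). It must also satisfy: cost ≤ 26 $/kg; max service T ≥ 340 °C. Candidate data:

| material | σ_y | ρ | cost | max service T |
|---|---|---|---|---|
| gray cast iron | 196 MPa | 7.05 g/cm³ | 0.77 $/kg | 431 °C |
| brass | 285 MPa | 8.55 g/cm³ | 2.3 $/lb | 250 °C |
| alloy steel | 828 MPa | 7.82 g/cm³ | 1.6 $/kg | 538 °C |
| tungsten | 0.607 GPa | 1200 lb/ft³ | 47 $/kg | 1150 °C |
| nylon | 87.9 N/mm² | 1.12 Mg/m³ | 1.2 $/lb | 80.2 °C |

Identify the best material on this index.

Screen on constraints: cost ≤ 26 $/kg; max service T ≥ 340 °C. Survivors: gray cast iron, alloy steel.
Convert each candidate to consistent units, then evaluate M:
  gray cast iron: σ_y = 196.0 MPa, ρ = 7050 kg/m³
  alloy steel: σ_y = 828.0 MPa, ρ = 7820 kg/m³
  alloy steel: M = 11.3×10⁻³
  gray cast iron: M = 4.79×10⁻³
Highest index: alloy steel.

alloy steel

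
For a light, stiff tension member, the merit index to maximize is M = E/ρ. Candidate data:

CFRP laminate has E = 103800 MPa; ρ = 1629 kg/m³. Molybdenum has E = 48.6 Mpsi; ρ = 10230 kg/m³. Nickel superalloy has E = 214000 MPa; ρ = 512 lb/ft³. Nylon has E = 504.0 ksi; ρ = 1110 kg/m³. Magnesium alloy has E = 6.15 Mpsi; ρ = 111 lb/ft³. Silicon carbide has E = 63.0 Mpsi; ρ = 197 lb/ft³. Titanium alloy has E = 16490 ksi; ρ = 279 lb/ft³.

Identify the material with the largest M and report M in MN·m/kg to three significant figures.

silicon carbide, M = 138 MN·m/kg

In SI units:
  CFRP laminate: E = 103.8 GPa, ρ = 1629 kg/m³
  molybdenum: E = 335.1 GPa, ρ = 10230 kg/m³
  nickel superalloy: E = 214.0 GPa, ρ = 8201 kg/m³
  nylon: E = 3.475 GPa, ρ = 1110 kg/m³
  magnesium alloy: E = 42.40 GPa, ρ = 1778 kg/m³
  silicon carbide: E = 434.4 GPa, ρ = 3156 kg/m³
  titanium alloy: E = 113.7 GPa, ρ = 4469 kg/m³
  silicon carbide: M = 138 MN·m/kg
  CFRP laminate: M = 63.7 MN·m/kg
  molybdenum: M = 32.8 MN·m/kg
  nickel superalloy: M = 26.1 MN·m/kg
  titanium alloy: M = 25.4 MN·m/kg
  magnesium alloy: M = 23.8 MN·m/kg
  nylon: M = 3.13 MN·m/kg
Silicon carbide ranks first.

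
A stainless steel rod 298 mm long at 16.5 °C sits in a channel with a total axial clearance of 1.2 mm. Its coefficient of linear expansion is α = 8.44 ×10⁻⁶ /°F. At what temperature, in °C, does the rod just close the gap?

282 °C

α = 8.44×10⁻⁶/°F × 9/5 = 15.2×10⁻⁶/K.
α·L₀·ΔT = 1.2 mm ⇒ ΔT = 1.2 / (15.2×10⁻⁶ × 298.0) = 265.1 K.
T = 16.5 + 265.1 = 281.6 °C.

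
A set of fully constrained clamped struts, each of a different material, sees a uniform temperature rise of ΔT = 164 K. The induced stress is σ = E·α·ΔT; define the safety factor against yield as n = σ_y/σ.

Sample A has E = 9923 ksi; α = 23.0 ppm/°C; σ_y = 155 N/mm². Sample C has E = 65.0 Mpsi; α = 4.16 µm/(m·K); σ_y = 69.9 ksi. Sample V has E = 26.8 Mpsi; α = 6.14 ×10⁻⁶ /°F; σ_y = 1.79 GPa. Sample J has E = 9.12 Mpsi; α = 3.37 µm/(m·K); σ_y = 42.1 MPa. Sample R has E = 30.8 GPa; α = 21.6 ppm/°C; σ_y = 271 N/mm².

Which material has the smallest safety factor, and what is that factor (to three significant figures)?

Per material, after unit conversion:
  sample A: E = 68.42, α = 23.0, σ_y = 155.0 → σ = 258 MPa, n = 0.601
  sample C: E = 448.2, α = 4.16, σ_y = 481.9 → σ = 306 MPa, n = 1.58
  sample V: E = 184.8, α = 11.1, σ_y = 1790 → σ = 335 MPa, n = 5.34
  sample J: E = 62.88, α = 3.37, σ_y = 42.10 → σ = 34.8 MPa, n = 1.21
  sample R: E = 30.80, α = 21.6, σ_y = 271.0 → σ = 109 MPa, n = 2.48
Smallest n: sample A with n = 0.601.

sample A, n = 0.601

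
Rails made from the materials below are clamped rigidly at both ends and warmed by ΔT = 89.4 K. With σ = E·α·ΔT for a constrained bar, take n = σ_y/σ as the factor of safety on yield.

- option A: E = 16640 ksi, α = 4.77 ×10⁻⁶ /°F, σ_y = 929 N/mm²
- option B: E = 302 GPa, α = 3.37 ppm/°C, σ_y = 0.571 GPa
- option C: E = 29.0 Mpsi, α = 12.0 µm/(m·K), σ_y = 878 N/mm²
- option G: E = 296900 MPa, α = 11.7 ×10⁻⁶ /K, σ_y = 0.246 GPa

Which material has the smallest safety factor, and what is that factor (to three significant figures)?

With everything in SI (GPa, ×10⁻⁶/K, MPa):
  option A: E = 114.7, α = 8.59, σ_y = 929.0 → σ = 88.1 MPa, n = 10.5
  option B: E = 302.0, α = 3.37, σ_y = 571.0 → σ = 91.0 MPa, n = 6.28
  option C: E = 199.9, α = 12.0, σ_y = 878.0 → σ = 215 MPa, n = 4.09
  option G: E = 296.9, α = 11.7, σ_y = 246.0 → σ = 311 MPa, n = 0.792
Option G has the lowest safety factor, n = 0.792.

option G, n = 0.792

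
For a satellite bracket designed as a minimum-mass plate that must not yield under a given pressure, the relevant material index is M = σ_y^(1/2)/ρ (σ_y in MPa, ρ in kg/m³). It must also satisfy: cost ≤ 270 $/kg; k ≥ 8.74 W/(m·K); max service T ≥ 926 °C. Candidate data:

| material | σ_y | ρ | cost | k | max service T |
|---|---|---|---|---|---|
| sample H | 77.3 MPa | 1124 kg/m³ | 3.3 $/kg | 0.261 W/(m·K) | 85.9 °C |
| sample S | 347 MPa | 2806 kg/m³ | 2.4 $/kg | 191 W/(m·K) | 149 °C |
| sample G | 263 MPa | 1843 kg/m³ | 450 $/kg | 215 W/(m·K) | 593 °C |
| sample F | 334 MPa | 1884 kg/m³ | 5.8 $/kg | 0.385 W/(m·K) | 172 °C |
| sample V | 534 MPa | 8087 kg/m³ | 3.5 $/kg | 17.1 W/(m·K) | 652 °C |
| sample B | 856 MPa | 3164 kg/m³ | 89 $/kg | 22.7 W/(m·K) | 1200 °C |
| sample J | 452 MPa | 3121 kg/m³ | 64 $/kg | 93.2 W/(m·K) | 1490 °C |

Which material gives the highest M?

Screen on constraints: cost ≤ 270 $/kg; k ≥ 8.74 W/(m·K); max service T ≥ 926 °C. Survivors: sample B, sample J.
Evaluate M for each candidate:
  sample B: M = 9.25×10⁻³
  sample J: M = 6.81×10⁻³
Sample B ranks first.

sample B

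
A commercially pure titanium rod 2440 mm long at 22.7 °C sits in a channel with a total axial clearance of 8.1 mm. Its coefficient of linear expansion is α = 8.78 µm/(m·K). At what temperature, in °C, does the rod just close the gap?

401 °C

α·L₀·ΔT = 8.1 mm ⇒ ΔT = 8.1 / (8.78×10⁻⁶ × 2440.0) = 378.1 K.
T = 22.7 + 378.1 = 400.8 °C.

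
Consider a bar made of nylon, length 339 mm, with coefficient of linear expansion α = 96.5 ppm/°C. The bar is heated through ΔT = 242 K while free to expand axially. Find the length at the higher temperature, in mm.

346.92 mm

ΔL = α·L₀·ΔT = 96.5×10⁻⁶ × 339 mm × 242.0 K = 7.92 mm.
L = L₀ + ΔL = 339 + 7.92 = 346.92 mm.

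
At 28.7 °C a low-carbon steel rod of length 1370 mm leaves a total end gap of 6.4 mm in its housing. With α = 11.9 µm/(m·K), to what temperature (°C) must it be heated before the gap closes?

α·L₀·ΔT = 6.4 mm ⇒ ΔT = 6.4 / (11.9×10⁻⁶ × 1370.0) = 392.6 K.
T = 28.7 + 392.6 = 421.3 °C.

421 °C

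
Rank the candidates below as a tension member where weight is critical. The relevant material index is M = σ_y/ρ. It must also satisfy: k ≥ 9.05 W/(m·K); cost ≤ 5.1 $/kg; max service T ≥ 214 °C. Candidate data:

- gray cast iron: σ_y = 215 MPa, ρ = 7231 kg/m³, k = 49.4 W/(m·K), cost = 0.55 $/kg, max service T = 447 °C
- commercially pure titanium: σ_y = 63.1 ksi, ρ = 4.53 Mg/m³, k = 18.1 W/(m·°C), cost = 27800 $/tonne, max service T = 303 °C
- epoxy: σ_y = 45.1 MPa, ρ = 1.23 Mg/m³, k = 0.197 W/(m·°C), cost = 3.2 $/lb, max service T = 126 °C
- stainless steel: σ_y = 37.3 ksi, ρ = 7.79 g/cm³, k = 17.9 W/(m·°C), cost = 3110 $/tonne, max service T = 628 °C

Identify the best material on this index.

Screen on constraints: k ≥ 9.05 W/(m·K); cost ≤ 5.1 $/kg; max service T ≥ 214 °C. Survivors: gray cast iron, stainless steel.
Normalizing units and computing the index:
  gray cast iron: σ_y = 215.0 MPa, ρ = 7231 kg/m³
  stainless steel: σ_y = 257.2 MPa, ρ = 7790 kg/m³
  stainless steel: M = 33.0 kN·m/kg
  gray cast iron: M = 29.7 kN·m/kg
Stainless steel ranks first.

stainless steel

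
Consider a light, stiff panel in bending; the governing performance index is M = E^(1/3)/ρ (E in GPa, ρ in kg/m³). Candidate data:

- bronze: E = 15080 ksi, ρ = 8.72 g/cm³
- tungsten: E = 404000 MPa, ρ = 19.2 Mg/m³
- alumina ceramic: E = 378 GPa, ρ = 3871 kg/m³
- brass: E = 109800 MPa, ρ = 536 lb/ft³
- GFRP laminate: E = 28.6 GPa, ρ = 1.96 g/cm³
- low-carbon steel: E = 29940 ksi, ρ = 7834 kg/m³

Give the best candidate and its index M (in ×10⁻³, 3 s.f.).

alumina ceramic, M = 1.87×10⁻³

In SI units:
  bronze: E = 104.0 GPa, ρ = 8720 kg/m³
  tungsten: E = 404.0 GPa, ρ = 19200 kg/m³
  alumina ceramic: E = 378.0 GPa, ρ = 3871 kg/m³
  brass: E = 109.8 GPa, ρ = 8586 kg/m³
  GFRP laminate: E = 28.60 GPa, ρ = 1960 kg/m³
  low-carbon steel: E = 206.4 GPa, ρ = 7834 kg/m³
  alumina ceramic: M = 1.87×10⁻³
  GFRP laminate: M = 1.56×10⁻³
  low-carbon steel: M = 0.754×10⁻³
  brass: M = 0.558×10⁻³
  bronze: M = 0.539×10⁻³
  tungsten: M = 0.385×10⁻³
Alumina ceramic ranks first.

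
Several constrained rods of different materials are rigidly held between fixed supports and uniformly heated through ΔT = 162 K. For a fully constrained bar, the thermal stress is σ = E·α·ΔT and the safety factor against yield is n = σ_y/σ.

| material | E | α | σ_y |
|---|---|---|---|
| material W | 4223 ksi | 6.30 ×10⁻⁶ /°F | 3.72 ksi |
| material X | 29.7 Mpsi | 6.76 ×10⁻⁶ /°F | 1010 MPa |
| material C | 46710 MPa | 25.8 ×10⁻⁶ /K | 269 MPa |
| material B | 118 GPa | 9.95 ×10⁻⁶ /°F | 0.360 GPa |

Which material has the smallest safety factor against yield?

material W

Converting E to GPa, α to ×10⁻⁶/K, σ_y to MPa, then σ and n for each:
  material W: E = 29.12, α = 11.3, σ_y = 25.65 → σ = 53.5 MPa, n = 0.480
  material X: E = 204.8, α = 12.2, σ_y = 1010 → σ = 404 MPa, n = 2.50
  material C: E = 46.71, α = 25.8, σ_y = 269.0 → σ = 195 MPa, n = 1.38
  material B: E = 118.0, α = 17.9, σ_y = 360.0 → σ = 342 MPa, n = 1.05
Smallest n: material W with n = 0.480.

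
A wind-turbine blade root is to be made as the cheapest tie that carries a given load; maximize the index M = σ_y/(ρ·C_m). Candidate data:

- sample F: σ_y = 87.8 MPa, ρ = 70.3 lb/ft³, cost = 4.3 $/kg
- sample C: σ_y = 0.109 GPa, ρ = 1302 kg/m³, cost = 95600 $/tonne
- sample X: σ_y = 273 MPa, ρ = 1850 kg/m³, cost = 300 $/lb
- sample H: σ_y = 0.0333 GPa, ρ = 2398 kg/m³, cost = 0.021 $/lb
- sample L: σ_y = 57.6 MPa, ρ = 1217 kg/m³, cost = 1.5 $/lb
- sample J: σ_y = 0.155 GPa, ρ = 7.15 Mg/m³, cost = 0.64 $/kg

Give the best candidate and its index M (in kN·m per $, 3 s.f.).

In SI units:
  sample F: σ_y = 87.80 MPa, ρ = 1126 kg/m³, cost = 4.300 $/kg
  sample C: σ_y = 109.0 MPa, ρ = 1302 kg/m³, cost = 95.60 $/kg
  sample X: σ_y = 273.0 MPa, ρ = 1850 kg/m³, cost = 661.4 $/kg
  sample H: σ_y = 33.30 MPa, ρ = 2398 kg/m³, cost = 0.04630 $/kg
  sample L: σ_y = 57.60 MPa, ρ = 1217 kg/m³, cost = 3.307 $/kg
  sample J: σ_y = 155.0 MPa, ρ = 7150 kg/m³, cost = 0.6400 $/kg
  sample H: M = 300 kN·m per $
  sample J: M = 33.9 kN·m per $
  sample F: M = 18.1 kN·m per $
  sample L: M = 14.3 kN·m per $
  sample C: M = 0.876 kN·m per $
  sample X: M = 0.223 kN·m per $
The maximum is for sample H.

sample H, M = 300 kN·m per $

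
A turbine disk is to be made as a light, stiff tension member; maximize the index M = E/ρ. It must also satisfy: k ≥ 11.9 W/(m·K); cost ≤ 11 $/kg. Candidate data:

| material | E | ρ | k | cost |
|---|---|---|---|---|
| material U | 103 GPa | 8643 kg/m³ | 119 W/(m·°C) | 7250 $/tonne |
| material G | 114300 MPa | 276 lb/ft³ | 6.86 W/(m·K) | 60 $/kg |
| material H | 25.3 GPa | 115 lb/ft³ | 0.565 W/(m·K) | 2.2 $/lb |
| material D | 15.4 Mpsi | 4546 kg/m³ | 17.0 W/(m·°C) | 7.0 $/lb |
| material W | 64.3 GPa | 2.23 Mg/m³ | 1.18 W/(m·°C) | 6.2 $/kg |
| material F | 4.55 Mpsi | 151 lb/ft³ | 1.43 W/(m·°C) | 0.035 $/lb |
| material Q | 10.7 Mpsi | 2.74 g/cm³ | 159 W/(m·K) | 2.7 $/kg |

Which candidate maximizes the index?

material Q

Screen on constraints: k ≥ 11.9 W/(m·K); cost ≤ 11 $/kg. Survivors: material U, material Q.
After converting to SI:
  material U: E = 103.0 GPa, ρ = 8643 kg/m³
  material Q: E = 73.77 GPa, ρ = 2740 kg/m³
  material Q: M = 26.9 MN·m/kg
  material U: M = 11.9 MN·m/kg
Material Q ranks first.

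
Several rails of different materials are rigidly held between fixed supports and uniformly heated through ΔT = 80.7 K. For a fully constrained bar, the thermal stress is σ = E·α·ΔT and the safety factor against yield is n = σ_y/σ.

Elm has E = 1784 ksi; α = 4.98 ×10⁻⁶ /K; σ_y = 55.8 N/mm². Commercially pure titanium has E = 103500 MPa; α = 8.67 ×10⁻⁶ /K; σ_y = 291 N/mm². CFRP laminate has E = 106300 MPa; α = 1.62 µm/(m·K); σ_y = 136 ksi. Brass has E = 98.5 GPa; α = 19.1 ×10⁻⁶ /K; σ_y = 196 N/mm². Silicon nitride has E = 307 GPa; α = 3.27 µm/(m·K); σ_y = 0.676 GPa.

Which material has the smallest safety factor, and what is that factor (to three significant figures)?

brass, n = 1.29

With everything in SI (GPa, ×10⁻⁶/K, MPa):
  elm: E = 12.30, α = 4.98, σ_y = 55.80 → σ = 4.94 MPa, n = 11.3
  commercially pure titanium: E = 103.5, α = 8.67, σ_y = 291.0 → σ = 72.4 MPa, n = 4.02
  CFRP laminate: E = 106.3, α = 1.62, σ_y = 937.7 → σ = 13.9 MPa, n = 67.5
  brass: E = 98.50, α = 19.1, σ_y = 196.0 → σ = 152 MPa, n = 1.29
  silicon nitride: E = 307.0, α = 3.27, σ_y = 676.0 → σ = 81.0 MPa, n = 8.34
Brass has the lowest safety factor, n = 1.29.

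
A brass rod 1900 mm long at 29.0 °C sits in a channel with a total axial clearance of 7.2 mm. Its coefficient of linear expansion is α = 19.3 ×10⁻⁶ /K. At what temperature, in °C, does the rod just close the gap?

α·L₀·ΔT = 7.2 mm ⇒ ΔT = 7.2 / (19.3×10⁻⁶ × 1900.0) = 196.3 K.
T = 29.0 + 196.3 = 225.3 °C.

225 °C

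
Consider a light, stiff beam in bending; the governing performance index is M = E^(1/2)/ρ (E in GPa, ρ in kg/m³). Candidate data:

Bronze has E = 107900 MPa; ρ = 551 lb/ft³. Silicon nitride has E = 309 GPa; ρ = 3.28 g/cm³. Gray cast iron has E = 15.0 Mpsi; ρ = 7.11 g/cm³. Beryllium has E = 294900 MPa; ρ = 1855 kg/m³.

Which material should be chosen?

Convert each candidate to consistent units, then evaluate M:
  bronze: E = 107.9 GPa, ρ = 8826 kg/m³
  silicon nitride: E = 309.0 GPa, ρ = 3280 kg/m³
  gray cast iron: E = 103.4 GPa, ρ = 7110 kg/m³
  beryllium: E = 294.9 GPa, ρ = 1855 kg/m³
  beryllium: M = 9.26×10⁻³
  silicon nitride: M = 5.36×10⁻³
  gray cast iron: M = 1.43×10⁻³
  bronze: M = 1.18×10⁻³
Beryllium ranks first.

beryllium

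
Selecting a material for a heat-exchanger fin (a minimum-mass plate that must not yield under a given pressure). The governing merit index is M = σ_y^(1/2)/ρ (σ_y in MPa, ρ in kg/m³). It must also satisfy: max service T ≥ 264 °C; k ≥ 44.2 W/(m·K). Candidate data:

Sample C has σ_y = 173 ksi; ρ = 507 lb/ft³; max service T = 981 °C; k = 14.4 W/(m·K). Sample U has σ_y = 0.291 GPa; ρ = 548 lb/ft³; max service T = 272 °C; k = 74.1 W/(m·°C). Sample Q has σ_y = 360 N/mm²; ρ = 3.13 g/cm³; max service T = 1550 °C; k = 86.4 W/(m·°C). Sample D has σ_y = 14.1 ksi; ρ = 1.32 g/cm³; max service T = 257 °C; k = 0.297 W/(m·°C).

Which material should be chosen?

Screen on constraints: max service T ≥ 264 °C; k ≥ 44.2 W/(m·K). Survivors: sample U, sample Q.
After converting to SI:
  sample U: σ_y = 291.0 MPa, ρ = 8778 kg/m³
  sample Q: σ_y = 360.0 MPa, ρ = 3130 kg/m³
  sample Q: M = 6.06×10⁻³
  sample U: M = 1.94×10⁻³
Sample Q ranks first.

sample Q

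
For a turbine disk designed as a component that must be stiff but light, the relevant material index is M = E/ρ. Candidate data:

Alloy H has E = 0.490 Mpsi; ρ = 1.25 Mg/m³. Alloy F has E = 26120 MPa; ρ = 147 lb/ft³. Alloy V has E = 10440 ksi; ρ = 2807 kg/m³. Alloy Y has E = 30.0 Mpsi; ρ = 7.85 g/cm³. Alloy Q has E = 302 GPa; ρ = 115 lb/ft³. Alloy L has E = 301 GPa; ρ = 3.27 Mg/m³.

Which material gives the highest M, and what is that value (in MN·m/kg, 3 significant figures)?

Normalizing units and computing the index:
  alloy H: E = 3.378 GPa, ρ = 1250 kg/m³
  alloy F: E = 26.12 GPa, ρ = 2355 kg/m³
  alloy V: E = 71.98 GPa, ρ = 2807 kg/m³
  alloy Y: E = 206.8 GPa, ρ = 7850 kg/m³
  alloy Q: E = 302.0 GPa, ρ = 1842 kg/m³
  alloy L: E = 301.0 GPa, ρ = 3270 kg/m³
  alloy Q: M = 164 MN·m/kg
  alloy L: M = 92.0 MN·m/kg
  alloy Y: M = 26.3 MN·m/kg
  alloy V: M = 25.6 MN·m/kg
  alloy F: M = 11.1 MN·m/kg
  alloy H: M = 2.70 MN·m/kg
Highest index: alloy Q.

alloy Q, M = 164 MN·m/kg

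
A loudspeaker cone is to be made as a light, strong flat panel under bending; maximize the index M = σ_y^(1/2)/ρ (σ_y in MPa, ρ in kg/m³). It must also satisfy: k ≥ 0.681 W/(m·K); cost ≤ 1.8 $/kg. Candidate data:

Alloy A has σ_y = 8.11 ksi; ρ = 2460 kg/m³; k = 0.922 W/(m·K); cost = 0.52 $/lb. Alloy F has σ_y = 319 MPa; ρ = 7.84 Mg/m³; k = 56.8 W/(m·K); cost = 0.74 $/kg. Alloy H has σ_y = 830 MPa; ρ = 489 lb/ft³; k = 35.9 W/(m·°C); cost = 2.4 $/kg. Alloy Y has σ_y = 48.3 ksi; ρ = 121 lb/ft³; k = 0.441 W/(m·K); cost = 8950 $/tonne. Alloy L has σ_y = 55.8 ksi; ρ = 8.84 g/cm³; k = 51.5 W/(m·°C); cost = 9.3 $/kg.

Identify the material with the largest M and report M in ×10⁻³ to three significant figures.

Screen on constraints: k ≥ 0.681 W/(m·K); cost ≤ 1.8 $/kg. Survivors: alloy A, alloy F.
In SI units:
  alloy A: σ_y = 55.92 MPa, ρ = 2460 kg/m³
  alloy F: σ_y = 319.0 MPa, ρ = 7840 kg/m³
  alloy A: M = 3.04×10⁻³
  alloy F: M = 2.28×10⁻³
Alloy A ranks first.

alloy A, M = 3.04×10⁻³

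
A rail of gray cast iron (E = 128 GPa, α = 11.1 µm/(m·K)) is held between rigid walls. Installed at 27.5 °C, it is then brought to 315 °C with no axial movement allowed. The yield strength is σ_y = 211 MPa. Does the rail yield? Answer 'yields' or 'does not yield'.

ΔT = 287.5 K. Constrained thermal stress σ = E·α·ΔT = 128.0×10³ MPa × 11.1×10⁻⁶ × 287.5 = 408 MPa (compressive).
Compare to σ_y = 211 MPa: σ ≥ σ_y, so it yields.

yields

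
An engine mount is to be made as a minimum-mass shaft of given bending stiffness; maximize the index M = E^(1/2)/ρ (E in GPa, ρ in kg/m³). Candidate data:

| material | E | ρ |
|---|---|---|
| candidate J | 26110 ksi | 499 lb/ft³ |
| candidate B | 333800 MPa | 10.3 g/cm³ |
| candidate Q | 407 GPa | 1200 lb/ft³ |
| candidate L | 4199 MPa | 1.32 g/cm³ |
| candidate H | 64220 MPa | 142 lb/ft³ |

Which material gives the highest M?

candidate H

In SI units:
  candidate J: E = 180.0 GPa, ρ = 7993 kg/m³
  candidate B: E = 333.8 GPa, ρ = 10300 kg/m³
  candidate Q: E = 407.0 GPa, ρ = 19220 kg/m³
  candidate L: E = 4.199 GPa, ρ = 1320 kg/m³
  candidate H: E = 64.22 GPa, ρ = 2275 kg/m³
  candidate H: M = 3.52×10⁻³
  candidate B: M = 1.77×10⁻³
  candidate J: M = 1.68×10⁻³
  candidate L: M = 1.55×10⁻³
  candidate Q: M = 1.05×10⁻³
The maximum is for candidate H.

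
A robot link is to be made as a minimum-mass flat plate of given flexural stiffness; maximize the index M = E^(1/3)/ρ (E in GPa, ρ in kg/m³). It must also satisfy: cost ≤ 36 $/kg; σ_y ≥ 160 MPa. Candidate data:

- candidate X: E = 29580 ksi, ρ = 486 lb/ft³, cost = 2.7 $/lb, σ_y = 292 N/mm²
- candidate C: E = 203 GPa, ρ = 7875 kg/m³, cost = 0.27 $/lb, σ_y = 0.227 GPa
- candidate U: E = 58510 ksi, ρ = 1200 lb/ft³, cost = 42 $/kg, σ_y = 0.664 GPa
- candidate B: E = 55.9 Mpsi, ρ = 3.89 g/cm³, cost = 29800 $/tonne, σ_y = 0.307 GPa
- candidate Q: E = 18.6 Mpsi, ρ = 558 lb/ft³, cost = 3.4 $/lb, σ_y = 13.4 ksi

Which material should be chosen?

Screen on constraints: cost ≤ 36 $/kg; σ_y ≥ 160 MPa. Survivors: candidate X, candidate C, candidate B.
After converting to SI:
  candidate X: E = 203.9 GPa, ρ = 7785 kg/m³
  candidate C: E = 203.0 GPa, ρ = 7875 kg/m³
  candidate B: E = 385.4 GPa, ρ = 3890 kg/m³
  candidate B: M = 1.87×10⁻³
  candidate X: M = 0.756×10⁻³
  candidate C: M = 0.746×10⁻³
Candidate B has the largest M.

candidate B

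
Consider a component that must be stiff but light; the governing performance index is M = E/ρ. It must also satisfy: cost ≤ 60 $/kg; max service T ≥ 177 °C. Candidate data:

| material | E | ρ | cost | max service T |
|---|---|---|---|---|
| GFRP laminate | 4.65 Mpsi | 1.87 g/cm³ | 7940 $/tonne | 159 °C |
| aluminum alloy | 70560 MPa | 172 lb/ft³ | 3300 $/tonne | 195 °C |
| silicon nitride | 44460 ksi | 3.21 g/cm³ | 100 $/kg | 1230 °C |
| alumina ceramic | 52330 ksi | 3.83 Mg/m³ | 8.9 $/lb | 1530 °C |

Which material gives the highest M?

alumina ceramic

Screen on constraints: cost ≤ 60 $/kg; max service T ≥ 177 °C. Survivors: aluminum alloy, alumina ceramic.
Putting every candidate on a common basis:
  aluminum alloy: E = 70.56 GPa, ρ = 2755 kg/m³
  alumina ceramic: E = 360.8 GPa, ρ = 3830 kg/m³
  alumina ceramic: M = 94.2 MN·m/kg
  aluminum alloy: M = 25.6 MN·m/kg
Highest index: alumina ceramic.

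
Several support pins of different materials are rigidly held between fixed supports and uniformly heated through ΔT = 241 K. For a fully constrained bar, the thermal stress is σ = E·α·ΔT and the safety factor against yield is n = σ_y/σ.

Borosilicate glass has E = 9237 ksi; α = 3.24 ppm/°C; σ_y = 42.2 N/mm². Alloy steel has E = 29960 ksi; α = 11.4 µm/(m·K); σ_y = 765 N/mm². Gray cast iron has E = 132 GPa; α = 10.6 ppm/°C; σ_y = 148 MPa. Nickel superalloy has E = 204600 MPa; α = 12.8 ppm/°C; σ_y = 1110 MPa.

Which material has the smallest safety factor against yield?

gray cast iron

Per material, after unit conversion:
  borosilicate glass: E = 63.69, α = 3.24, σ_y = 42.20 → σ = 49.7 MPa, n = 0.849
  alloy steel: E = 206.6, α = 11.4, σ_y = 765.0 → σ = 568 MPa, n = 1.35
  gray cast iron: E = 132.0, α = 10.6, σ_y = 148.0 → σ = 337 MPa, n = 0.439
  nickel superalloy: E = 204.6, α = 12.8, σ_y = 1110 → σ = 631 MPa, n = 1.76
The minimum is gray cast iron at n = 0.439.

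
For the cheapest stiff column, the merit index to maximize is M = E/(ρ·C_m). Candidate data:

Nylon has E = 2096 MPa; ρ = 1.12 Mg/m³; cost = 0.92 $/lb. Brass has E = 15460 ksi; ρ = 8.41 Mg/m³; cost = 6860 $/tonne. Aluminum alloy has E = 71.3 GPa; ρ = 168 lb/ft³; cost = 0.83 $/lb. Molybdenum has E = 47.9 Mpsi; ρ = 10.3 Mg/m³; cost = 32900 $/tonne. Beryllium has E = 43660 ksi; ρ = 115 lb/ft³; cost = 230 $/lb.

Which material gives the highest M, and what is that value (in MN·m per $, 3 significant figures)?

aluminum alloy, M = 14.5 MN·m per $

In SI units:
  nylon: E = 2.096 GPa, ρ = 1120 kg/m³, cost = 2.028 $/kg
  brass: E = 106.6 GPa, ρ = 8410 kg/m³, cost = 6.860 $/kg
  aluminum alloy: E = 71.30 GPa, ρ = 2691 kg/m³, cost = 1.830 $/kg
  molybdenum: E = 330.3 GPa, ρ = 10300 kg/m³, cost = 32.90 $/kg
  beryllium: E = 301.0 GPa, ρ = 1842 kg/m³, cost = 507.1 $/kg
  aluminum alloy: M = 14.5 MN·m per $
  brass: M = 1.85 MN·m per $
  molybdenum: M = 0.975 MN·m per $
  nylon: M = 0.923 MN·m per $
  beryllium: M = 0.322 MN·m per $
Aluminum alloy has the largest M.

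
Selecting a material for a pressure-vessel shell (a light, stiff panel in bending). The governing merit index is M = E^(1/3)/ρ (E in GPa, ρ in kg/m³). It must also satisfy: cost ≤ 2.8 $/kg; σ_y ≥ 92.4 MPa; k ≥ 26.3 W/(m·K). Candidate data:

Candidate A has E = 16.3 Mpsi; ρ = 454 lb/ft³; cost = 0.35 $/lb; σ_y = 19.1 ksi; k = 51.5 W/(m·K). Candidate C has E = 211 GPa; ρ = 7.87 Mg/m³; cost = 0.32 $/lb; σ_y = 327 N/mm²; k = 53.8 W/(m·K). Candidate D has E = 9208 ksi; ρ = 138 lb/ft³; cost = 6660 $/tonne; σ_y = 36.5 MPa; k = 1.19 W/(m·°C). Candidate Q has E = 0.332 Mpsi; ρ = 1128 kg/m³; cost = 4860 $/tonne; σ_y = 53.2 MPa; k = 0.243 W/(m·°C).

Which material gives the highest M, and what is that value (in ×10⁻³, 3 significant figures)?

Screen on constraints: cost ≤ 2.8 $/kg; σ_y ≥ 92.4 MPa; k ≥ 26.3 W/(m·K). Survivors: candidate A, candidate C.
Normalizing units and computing the index:
  candidate A: E = 112.4 GPa, ρ = 7272 kg/m³
  candidate C: E = 211.0 GPa, ρ = 7870 kg/m³
  candidate C: M = 0.756×10⁻³
  candidate A: M = 0.664×10⁻³
The maximum is for candidate C.

candidate C, M = 0.756×10⁻³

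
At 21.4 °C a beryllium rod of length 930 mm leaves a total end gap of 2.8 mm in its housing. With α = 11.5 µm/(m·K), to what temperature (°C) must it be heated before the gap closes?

283 °C

α·L₀·ΔT = 2.8 mm ⇒ ΔT = 2.8 / (11.5×10⁻⁶ × 930.0) = 261.8 K.
T = 21.4 + 261.8 = 283.2 °C.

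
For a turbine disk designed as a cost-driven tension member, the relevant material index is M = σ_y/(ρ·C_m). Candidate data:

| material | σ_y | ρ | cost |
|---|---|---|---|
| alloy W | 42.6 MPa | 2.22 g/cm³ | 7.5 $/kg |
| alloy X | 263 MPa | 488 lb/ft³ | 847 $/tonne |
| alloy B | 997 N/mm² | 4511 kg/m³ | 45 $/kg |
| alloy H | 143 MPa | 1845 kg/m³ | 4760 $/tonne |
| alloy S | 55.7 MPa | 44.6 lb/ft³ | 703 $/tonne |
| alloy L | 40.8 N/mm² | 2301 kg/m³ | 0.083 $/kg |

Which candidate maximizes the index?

alloy L

In SI units:
  alloy W: σ_y = 42.60 MPa, ρ = 2220 kg/m³, cost = 7.500 $/kg
  alloy X: σ_y = 263.0 MPa, ρ = 7817 kg/m³, cost = 0.8470 $/kg
  alloy B: σ_y = 997.0 MPa, ρ = 4511 kg/m³, cost = 45.00 $/kg
  alloy H: σ_y = 143.0 MPa, ρ = 1845 kg/m³, cost = 4.760 $/kg
  alloy S: σ_y = 55.70 MPa, ρ = 714.4 kg/m³, cost = 0.7030 $/kg
  alloy L: σ_y = 40.80 MPa, ρ = 2301 kg/m³, cost = 0.08300 $/kg
  alloy L: M = 214 kN·m per $
  alloy S: M = 111 kN·m per $
  alloy X: M = 39.7 kN·m per $
  alloy H: M = 16.3 kN·m per $
  alloy B: M = 4.91 kN·m per $
  alloy W: M = 2.56 kN·m per $
The maximum is for alloy L.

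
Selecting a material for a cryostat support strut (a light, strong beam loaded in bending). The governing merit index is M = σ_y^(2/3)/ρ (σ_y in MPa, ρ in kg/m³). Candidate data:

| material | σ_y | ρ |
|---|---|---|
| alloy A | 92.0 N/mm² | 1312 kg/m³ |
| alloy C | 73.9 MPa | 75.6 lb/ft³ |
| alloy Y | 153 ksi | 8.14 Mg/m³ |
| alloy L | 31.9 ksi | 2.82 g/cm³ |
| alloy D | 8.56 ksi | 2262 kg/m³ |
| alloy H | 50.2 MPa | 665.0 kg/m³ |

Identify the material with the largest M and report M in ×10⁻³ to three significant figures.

Convert each candidate to consistent units, then evaluate M:
  alloy A: σ_y = 92.00 MPa, ρ = 1312 kg/m³
  alloy C: σ_y = 73.90 MPa, ρ = 1211 kg/m³
  alloy Y: σ_y = 1055 MPa, ρ = 8140 kg/m³
  alloy L: σ_y = 219.9 MPa, ρ = 2820 kg/m³
  alloy D: σ_y = 59.02 MPa, ρ = 2262 kg/m³
  alloy H: σ_y = 50.20 MPa, ρ = 665.0 kg/m³
  alloy H: M = 20.5×10⁻³
  alloy A: M = 15.5×10⁻³
  alloy C: M = 14.5×10⁻³
  alloy L: M = 12.9×10⁻³
  alloy Y: M = 12.7×10⁻³
  alloy D: M = 6.70×10⁻³
The maximum is for alloy H.

alloy H, M = 20.5×10⁻³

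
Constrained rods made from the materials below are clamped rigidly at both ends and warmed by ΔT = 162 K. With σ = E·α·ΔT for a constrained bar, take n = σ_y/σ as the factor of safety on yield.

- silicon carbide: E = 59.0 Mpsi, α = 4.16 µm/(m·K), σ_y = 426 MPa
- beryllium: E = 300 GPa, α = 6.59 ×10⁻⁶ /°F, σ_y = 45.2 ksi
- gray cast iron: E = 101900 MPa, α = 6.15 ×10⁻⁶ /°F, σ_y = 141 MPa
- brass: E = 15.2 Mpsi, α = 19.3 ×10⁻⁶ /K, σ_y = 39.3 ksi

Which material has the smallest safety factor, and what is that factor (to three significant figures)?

beryllium, n = 0.541

With everything in SI (GPa, ×10⁻⁶/K, MPa):
  silicon carbide: E = 406.8, α = 4.16, σ_y = 426.0 → σ = 274 MPa, n = 1.55
  beryllium: E = 300.0, α = 11.9, σ_y = 311.6 → σ = 576 MPa, n = 0.541
  gray cast iron: E = 101.9, α = 11.1, σ_y = 141.0 → σ = 183 MPa, n = 0.772
  brass: E = 104.8, α = 19.3, σ_y = 271.0 → σ = 328 MPa, n = 0.827
The minimum is beryllium at n = 0.541.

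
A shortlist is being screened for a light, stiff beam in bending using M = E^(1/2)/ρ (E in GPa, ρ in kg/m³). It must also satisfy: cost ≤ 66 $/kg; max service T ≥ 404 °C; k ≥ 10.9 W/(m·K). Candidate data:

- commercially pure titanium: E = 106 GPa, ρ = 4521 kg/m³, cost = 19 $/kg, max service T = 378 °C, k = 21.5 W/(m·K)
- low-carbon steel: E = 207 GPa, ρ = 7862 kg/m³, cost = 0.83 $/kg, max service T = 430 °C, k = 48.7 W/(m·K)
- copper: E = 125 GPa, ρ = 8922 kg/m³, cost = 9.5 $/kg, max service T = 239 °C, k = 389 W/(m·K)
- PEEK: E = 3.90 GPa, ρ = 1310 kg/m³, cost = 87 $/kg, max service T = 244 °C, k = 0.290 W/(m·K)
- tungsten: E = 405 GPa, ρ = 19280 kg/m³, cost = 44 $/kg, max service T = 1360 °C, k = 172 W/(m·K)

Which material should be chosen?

Screen on constraints: cost ≤ 66 $/kg; max service T ≥ 404 °C; k ≥ 10.9 W/(m·K). Survivors: low-carbon steel, tungsten.
Computing M directly (units already consistent):
  low-carbon steel: M = 1.83×10⁻³
  tungsten: M = 1.04×10⁻³
The maximum is for low-carbon steel.

low-carbon steel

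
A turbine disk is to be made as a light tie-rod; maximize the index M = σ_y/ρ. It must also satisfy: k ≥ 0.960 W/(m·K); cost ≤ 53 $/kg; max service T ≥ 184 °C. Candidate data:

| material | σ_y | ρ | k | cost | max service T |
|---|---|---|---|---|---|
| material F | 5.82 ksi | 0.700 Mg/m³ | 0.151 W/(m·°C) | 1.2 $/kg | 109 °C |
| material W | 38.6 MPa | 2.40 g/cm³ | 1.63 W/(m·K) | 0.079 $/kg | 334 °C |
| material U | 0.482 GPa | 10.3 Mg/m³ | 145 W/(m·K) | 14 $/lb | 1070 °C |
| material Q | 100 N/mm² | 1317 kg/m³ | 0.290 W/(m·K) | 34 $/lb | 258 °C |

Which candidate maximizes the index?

material U

Screen on constraints: k ≥ 0.960 W/(m·K); cost ≤ 53 $/kg; max service T ≥ 184 °C. Survivors: material W, material U.
Normalizing units and computing the index:
  material W: σ_y = 38.60 MPa, ρ = 2400 kg/m³
  material U: σ_y = 482.0 MPa, ρ = 10300 kg/m³
  material U: M = 46.8 kN·m/kg
  material W: M = 16.1 kN·m/kg
Highest index: material U.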